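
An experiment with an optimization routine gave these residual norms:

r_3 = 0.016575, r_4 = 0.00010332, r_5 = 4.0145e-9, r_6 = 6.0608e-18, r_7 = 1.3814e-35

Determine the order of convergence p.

Consecutive ratios: r_7/r_6 = 1.3814e-35/6.0608e-18 = 2.27924e-18, r_6/r_5 = 6.0608e-18/4.0145e-9 = 1.50973e-09.
p ≈ ln(2.27924e-18)/ln(1.50973e-09) = -40.6227/-20.3113 ≈ 2.00.
So the convergence is quadratic (order 2).

2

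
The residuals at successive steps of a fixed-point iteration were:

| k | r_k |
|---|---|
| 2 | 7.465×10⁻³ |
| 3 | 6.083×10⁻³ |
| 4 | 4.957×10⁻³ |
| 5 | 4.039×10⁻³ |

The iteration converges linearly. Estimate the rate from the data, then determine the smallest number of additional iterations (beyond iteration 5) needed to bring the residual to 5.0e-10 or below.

Rate ρ ≈ r_5/r_4 = 4.039×10⁻³/4.957×10⁻³ = 0.8148.
After j more steps, r_{5+j} ≈ 4.039×10⁻³·ρ^j; need ρ^j ≤ 5.0e-10/4.039×10⁻³ = 1.23793e-07.
j ≥ ln(1.23793e-07)/ln(0.8148) = -15.9047/-0.20481 = 77.656.
So 78 more iterations are needed.

78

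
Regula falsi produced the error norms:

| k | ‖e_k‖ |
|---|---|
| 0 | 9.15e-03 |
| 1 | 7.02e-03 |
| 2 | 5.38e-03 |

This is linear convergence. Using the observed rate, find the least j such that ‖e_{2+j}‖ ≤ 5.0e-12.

79

Rate ρ ≈ ‖e_2‖/‖e_1‖ = 5.38e-03/7.02e-03 = 0.7664.
After j more steps, ‖e_{2+j}‖ ≈ 5.38e-03·ρ^j; need ρ^j ≤ 5.0e-12/5.38e-03 = 9.29368e-10.
j ≥ ln(9.29368e-10)/ln(0.7664) = -20.7965/-0.26605 = 78.168.
So 79 more iterations are needed.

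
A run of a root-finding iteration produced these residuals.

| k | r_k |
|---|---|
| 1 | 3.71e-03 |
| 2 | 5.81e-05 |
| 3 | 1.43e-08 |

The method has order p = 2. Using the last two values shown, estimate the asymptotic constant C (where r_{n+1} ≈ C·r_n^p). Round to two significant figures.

4.2

C ≈ r_3 / r_2^2
  = 1.43e-08 / (5.81e-05)^2
  = 1.43e-08 / 3.37561e-09 ≈ 4.2363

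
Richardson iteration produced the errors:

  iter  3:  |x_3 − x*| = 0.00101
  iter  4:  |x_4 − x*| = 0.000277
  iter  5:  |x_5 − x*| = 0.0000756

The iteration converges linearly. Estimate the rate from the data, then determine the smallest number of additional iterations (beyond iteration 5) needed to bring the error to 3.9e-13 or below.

Rate ρ ≈ |x_5 − x*|/|x_4 − x*| = 0.0000756/0.000277 = 0.2729.
After j more steps, |x_{5+j} − x*| ≈ 0.0000756·ρ^j; need ρ^j ≤ 3.9e-13/0.0000756 = 5.15873e-09.
j ≥ ln(5.15873e-09)/ln(0.2729) = -19.0826/-1.29865 = 14.694.
So 15 more iterations are needed.

15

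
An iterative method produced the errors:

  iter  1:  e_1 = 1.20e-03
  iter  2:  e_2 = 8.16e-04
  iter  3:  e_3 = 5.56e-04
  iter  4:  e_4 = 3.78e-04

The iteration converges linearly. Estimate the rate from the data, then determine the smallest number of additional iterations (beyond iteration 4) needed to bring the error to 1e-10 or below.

40

Rate ρ ≈ e_4/e_3 = 3.78e-04/5.56e-04 = 0.6799.
After j more steps, e_{4+j} ≈ 3.78e-04·ρ^j; need ρ^j ≤ 1e-10/3.78e-04 = 2.6455e-07.
j ≥ ln(2.6455e-07)/ln(0.6799) = -15.1452/-0.38581 = 39.256.
So 40 more iterations are needed.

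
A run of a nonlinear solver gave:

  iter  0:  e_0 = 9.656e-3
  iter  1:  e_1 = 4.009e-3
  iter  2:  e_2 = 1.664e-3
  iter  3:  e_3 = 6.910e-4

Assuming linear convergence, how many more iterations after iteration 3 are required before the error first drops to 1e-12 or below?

Rate ρ ≈ e_3/e_2 = 6.910e-4/1.664e-3 = 0.4153.
After j more steps, e_{3+j} ≈ 6.910e-4·ρ^j; need ρ^j ≤ 1e-12/6.910e-4 = 1.44718e-09.
j ≥ ln(1.44718e-09)/ln(0.4153) = -20.3536/-0.87875 = 23.162.
So 24 more iterations are needed.

24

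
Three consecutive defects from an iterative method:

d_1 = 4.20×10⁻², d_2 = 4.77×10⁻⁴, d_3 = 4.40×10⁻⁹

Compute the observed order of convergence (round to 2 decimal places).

2.59

p ≈ ln(d_3/d_2) / ln(d_2/d_1)
  = ln(4.40×10⁻⁹/4.77×10⁻⁴) / ln(4.77×10⁻⁴/4.20×10⁻²)
  = ln(9.22432e-06) / ln(0.0113571)
  = -11.59367 / -4.47791 ≈ 2.58908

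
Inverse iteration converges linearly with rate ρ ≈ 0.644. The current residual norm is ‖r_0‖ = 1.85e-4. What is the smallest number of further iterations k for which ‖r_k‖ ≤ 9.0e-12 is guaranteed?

39

After k steps, ‖r_k‖ ≈ 1.85e-4·0.644^k.
Need 0.644^k ≤ 9.0e-12/1.85e-4 = 4.86486e-08.
k ≥ ln(4.86486e-08)/ln(0.644) = -16.8386/-0.44006 = 38.264.
Smallest integer k = 39.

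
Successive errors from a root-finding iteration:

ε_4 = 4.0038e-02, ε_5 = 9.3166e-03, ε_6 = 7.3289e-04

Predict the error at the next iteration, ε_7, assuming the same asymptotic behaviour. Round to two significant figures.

8.7e-6

First estimate the order: p ≈ ln(ε_6/ε_5) / ln(ε_5/ε_4) = ln(7.3289e-04/9.3166e-03)/ln(9.3166e-03/4.0038e-02) = ln(0.078665)/ln(0.232694) ≈ 1.7438.
Then ε_7 ≈ ε_6·(ε_6/ε_5)^p = 7.3289e-04·(0.078665)^1.7438 = 7.3289e-04·0.0118704 ≈ 8.7e-06.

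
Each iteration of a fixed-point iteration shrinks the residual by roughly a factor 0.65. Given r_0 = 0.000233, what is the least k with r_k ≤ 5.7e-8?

After k steps, r_k ≈ 0.000233·0.65^k.
Need 0.65^k ≤ 5.7e-8/0.000233 = 0.000244635.
k ≥ ln(0.000244635)/ln(0.65) = -8.3157/-0.43078 = 19.304.
Smallest integer k = 20.

20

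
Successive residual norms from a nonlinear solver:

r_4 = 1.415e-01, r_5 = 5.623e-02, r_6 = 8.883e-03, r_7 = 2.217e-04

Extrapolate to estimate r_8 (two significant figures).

First estimate the order: p ≈ ln(r_7/r_6) / ln(r_6/r_5) = ln(2.217e-04/8.883e-03)/ln(8.883e-03/5.623e-02) = ln(0.0249578)/ln(0.157976) ≈ 2.0000.
Then r_8 ≈ r_7·(r_7/r_6)^p = 2.217e-04·(0.0249578)^2.0000 = 2.217e-04·0.000622892 ≈ 1.381e-07.

1.4e-7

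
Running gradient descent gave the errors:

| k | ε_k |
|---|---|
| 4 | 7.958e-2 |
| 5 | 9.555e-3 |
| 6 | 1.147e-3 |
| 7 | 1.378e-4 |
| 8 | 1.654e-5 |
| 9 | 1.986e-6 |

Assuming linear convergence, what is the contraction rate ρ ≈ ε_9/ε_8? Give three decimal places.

ρ ≈ ε_9/ε_8 = 1.986e-6/1.654e-5 = 0.12007

0.120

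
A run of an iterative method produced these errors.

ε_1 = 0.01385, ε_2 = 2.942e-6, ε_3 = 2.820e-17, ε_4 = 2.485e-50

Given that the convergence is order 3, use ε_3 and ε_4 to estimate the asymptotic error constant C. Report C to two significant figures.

1.1

C ≈ ε_4 / ε_3^3
  = 2.485e-50 / (2.820e-17)^3
  = 2.485e-50 / 2.24258e-50 ≈ 1.1081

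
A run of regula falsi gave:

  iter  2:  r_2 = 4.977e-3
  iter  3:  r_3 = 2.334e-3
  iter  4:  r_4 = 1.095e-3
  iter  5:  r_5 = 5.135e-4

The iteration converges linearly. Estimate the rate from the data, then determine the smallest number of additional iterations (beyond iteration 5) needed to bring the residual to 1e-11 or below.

Rate ρ ≈ r_5/r_4 = 5.135e-4/1.095e-3 = 0.4689.
After j more steps, r_{5+j} ≈ 5.135e-4·ρ^j; need ρ^j ≤ 1e-11/5.135e-4 = 1.94742e-08.
j ≥ ln(1.94742e-08)/ln(0.4689) = -17.7542/-0.75737 = 23.442.
So 24 more iterations are needed.

24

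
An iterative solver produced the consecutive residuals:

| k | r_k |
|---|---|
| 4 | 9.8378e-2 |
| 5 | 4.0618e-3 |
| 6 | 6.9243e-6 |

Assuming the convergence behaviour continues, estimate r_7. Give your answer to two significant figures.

2.0e-11

First estimate the order: p ≈ ln(r_6/r_5) / ln(r_5/r_4) = ln(6.9243e-6/4.0618e-3)/ln(4.0618e-3/9.8378e-2) = ln(0.00170474)/ln(0.0412877) ≈ 2.0000.
Then r_7 ≈ r_6·(r_6/r_5)^p = 6.9243e-6·(0.00170474)^2.0000 = 6.9243e-6·2.90614e-06 ≈ 2.012e-11.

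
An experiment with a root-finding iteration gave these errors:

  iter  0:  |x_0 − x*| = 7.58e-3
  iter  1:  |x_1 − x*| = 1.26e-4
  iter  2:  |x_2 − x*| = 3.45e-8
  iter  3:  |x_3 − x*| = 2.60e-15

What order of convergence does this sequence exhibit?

2

Consecutive ratios: |x_3 − x*|/|x_2 − x*| = 2.60e-15/3.45e-8 = 7.53623e-08, |x_2 − x*|/|x_1 − x*| = 3.45e-8/1.26e-4 = 0.00027381.
p ≈ ln(7.53623e-08)/ln(0.00027381) = -16.4010/-8.2031 ≈ 2.00.
So the convergence is quadratic (order 2).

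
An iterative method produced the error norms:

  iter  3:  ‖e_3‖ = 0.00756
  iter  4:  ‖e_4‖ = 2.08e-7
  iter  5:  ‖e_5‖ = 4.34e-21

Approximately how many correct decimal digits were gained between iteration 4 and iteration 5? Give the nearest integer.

14

Digits gained ≈ log₁₀(‖e_4‖/‖e_5‖) = log₁₀(2.08e-7/4.34e-21) = log₁₀(4.79263e+13) ≈ 13.681.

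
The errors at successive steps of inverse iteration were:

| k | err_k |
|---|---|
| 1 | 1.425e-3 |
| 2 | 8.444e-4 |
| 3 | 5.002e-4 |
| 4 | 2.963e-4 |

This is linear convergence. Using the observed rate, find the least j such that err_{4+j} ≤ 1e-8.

Rate ρ ≈ err_4/err_3 = 2.963e-4/5.002e-4 = 0.5924.
After j more steps, err_{4+j} ≈ 2.963e-4·ρ^j; need ρ^j ≤ 1e-8/2.963e-4 = 3.37496e-05.
j ≥ ln(3.37496e-05)/ln(0.5924) = -10.2965/-0.52357 = 19.666.
So 20 more iterations are needed.

20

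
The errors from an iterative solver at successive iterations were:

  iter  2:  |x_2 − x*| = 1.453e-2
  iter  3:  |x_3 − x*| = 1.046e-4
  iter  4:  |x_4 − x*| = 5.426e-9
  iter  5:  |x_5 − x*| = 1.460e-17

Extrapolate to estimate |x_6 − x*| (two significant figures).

First estimate the order: p ≈ ln(|x_5 − x*|/|x_4 − x*|) / ln(|x_4 − x*|/|x_3 − x*|) = ln(1.460e-17/5.426e-9)/ln(5.426e-9/1.046e-4) = ln(2.69075e-09)/ln(5.18738e-05) ≈ 2.0000.
Then |x_6 − x*| ≈ |x_5 − x*|·(|x_5 − x*|/|x_4 − x*|)^p = 1.460e-17·(2.69075e-09)^2.0000 = 1.460e-17·7.24014e-18 ≈ 1.057e-34.

1.1e-34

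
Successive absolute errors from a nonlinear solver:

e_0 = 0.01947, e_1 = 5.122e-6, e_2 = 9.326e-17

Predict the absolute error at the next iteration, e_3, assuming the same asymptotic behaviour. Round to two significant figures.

5.6e-49

First estimate the order: p ≈ ln(e_2/e_1) / ln(e_1/e_0) = ln(9.326e-17/5.122e-6)/ln(5.122e-6/0.01947) = ln(1.82077e-11)/ln(0.000263071) ≈ 3.0000.
Then e_3 ≈ e_2·(e_2/e_1)^p = 9.326e-17·(1.82077e-11)^3.0000 = 9.326e-17·6.03622e-33 ≈ 5.629e-49.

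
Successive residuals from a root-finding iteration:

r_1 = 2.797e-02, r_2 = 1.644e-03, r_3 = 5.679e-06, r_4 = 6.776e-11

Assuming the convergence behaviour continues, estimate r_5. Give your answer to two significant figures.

9.6e-21

First estimate the order: p ≈ ln(r_4/r_3) / ln(r_3/r_2) = ln(6.776e-11/5.679e-06)/ln(5.679e-06/1.644e-03) = ln(1.19317e-05)/ln(0.00345438) ≈ 2.0000.
Then r_5 ≈ r_4·(r_4/r_3)^p = 6.776e-11·(1.19317e-05)^2.0000 = 6.776e-11·1.42365e-10 ≈ 9.647e-21.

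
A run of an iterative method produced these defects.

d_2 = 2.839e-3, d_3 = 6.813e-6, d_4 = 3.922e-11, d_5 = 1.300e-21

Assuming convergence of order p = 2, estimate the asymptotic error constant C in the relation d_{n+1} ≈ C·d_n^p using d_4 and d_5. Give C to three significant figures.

0.845

C ≈ d_5 / d_4^2
  = 1.300e-21 / (3.922e-11)^2
  = 1.300e-21 / 1.53821e-21 ≈ 0.84514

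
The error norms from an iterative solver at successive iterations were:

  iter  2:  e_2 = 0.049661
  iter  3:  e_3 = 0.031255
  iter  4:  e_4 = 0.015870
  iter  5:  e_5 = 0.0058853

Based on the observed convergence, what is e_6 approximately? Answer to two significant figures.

1.4e-3

First estimate the order: p ≈ ln(e_5/e_4) / ln(e_4/e_3) = ln(0.0058853/0.015870)/ln(0.015870/0.031255) = ln(0.370844)/ln(0.507759) ≈ 1.4636.
Then e_6 ≈ e_5·(e_5/e_4)^p = 0.0058853·(0.370844)^1.4636 = 0.0058853·0.234136 ≈ 0.001378.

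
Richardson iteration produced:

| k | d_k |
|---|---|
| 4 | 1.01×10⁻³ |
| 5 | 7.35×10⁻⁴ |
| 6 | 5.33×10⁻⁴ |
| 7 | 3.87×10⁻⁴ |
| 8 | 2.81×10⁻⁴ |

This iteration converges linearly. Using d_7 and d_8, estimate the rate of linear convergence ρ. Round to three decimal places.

ρ ≈ d_8/d_7 = 2.81×10⁻⁴/3.87×10⁻⁴ = 0.72610

0.726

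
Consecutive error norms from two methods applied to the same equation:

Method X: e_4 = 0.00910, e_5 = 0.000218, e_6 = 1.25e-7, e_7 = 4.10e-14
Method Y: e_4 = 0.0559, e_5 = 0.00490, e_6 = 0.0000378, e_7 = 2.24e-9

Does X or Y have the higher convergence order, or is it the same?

same

Method X: p ≈ ln(4.10e-14/1.25e-7)/ln(1.25e-7/0.000218) ≈ 2.00.
Method Y: p ≈ ln(2.24e-9/0.0000378)/ln(0.0000378/0.00490) ≈ 2.00.
Both orders ≈ 2.0 — effectively the same.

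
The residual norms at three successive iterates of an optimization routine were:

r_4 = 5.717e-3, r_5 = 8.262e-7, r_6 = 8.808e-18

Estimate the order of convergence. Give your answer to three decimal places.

p ≈ ln(r_6/r_5) / ln(r_5/r_4)
  = ln(8.808e-18/8.262e-7) / ln(8.262e-7/5.717e-3)
  = ln(1.06609e-11) / ln(0.000144516)
  = -25.264438 / -8.842120 ≈ 2.857283

2.857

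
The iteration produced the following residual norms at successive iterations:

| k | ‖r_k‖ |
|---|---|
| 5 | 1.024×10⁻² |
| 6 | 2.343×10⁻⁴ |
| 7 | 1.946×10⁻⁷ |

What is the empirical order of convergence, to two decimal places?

1.88

p ≈ ln(‖r_7‖/‖r_6‖) / ln(‖r_6‖/‖r_5‖)
  = ln(1.946×10⁻⁷/2.343×10⁻⁴) / ln(2.343×10⁻⁴/1.024×10⁻²)
  = ln(0.000830559) / ln(0.0228809)
  = -7.09341 / -3.77745 ≈ 1.87783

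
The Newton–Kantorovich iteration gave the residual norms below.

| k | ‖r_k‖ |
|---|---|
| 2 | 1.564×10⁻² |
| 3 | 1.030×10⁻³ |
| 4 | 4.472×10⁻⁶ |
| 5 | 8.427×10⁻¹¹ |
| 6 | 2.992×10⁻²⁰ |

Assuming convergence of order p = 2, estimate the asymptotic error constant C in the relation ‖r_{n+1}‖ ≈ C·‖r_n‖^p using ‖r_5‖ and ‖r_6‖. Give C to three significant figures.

4.21

C ≈ ‖r_6‖ / ‖r_5‖^2
  = 2.992×10⁻²⁰ / (8.427×10⁻¹¹)^2
  = 2.992×10⁻²⁰ / 7.10143e-21 ≈ 4.2132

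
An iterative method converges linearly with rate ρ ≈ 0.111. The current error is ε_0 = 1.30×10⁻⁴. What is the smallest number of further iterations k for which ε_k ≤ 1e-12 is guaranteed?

9

After k steps, ε_k ≈ 1.30×10⁻⁴·0.111^k.
Need 0.111^k ≤ 1e-12/1.30×10⁻⁴ = 7.69231e-09.
k ≥ ln(7.69231e-09)/ln(0.111) = -18.6830/-2.19823 = 8.499.
Smallest integer k = 9.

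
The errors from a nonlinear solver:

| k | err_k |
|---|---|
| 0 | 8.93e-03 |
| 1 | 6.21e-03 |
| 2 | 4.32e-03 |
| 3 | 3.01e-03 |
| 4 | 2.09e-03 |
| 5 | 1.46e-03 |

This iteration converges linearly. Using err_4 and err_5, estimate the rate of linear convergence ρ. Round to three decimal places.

ρ ≈ err_5/err_4 = 1.46e-03/2.09e-03 = 0.69856

0.699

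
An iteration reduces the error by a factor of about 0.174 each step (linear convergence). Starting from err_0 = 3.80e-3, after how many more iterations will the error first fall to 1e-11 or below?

12

After k steps, err_k ≈ 3.80e-3·0.174^k.
Need 0.174^k ≤ 1e-11/3.80e-3 = 2.63158e-09.
k ≥ ln(2.63158e-09)/ln(0.174) = -19.7557/-1.74870 = 11.297.
Smallest integer k = 12.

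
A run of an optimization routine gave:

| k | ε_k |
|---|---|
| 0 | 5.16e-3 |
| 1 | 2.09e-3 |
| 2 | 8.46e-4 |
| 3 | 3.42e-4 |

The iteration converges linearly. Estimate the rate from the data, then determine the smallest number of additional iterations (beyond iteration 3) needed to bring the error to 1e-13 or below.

25

Rate ρ ≈ ε_3/ε_2 = 3.42e-4/8.46e-4 = 0.4043.
After j more steps, ε_{3+j} ≈ 3.42e-4·ρ^j; need ρ^j ≤ 1e-13/3.42e-4 = 2.92398e-10.
j ≥ ln(2.92398e-10)/ln(0.4043) = -21.9529/-0.90560 = 24.241.
So 25 more iterations are needed.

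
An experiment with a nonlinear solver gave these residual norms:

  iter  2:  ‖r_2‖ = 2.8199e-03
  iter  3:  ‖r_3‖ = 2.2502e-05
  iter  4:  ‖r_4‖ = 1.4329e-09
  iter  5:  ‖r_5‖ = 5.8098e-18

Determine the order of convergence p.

2

Consecutive ratios: ‖r_5‖/‖r_4‖ = 5.8098e-18/1.4329e-09 = 4.05457e-09, ‖r_4‖/‖r_3‖ = 1.4329e-09/2.2502e-05 = 6.36788e-05.
p ≈ ln(4.05457e-09)/ln(6.36788e-05) = -19.3234/-9.6617 ≈ 2.00.
So the convergence is quadratic (order 2).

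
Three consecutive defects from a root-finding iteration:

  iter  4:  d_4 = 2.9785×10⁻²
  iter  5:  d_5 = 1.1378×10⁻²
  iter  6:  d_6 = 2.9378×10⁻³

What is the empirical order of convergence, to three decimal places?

1.407

p ≈ ln(d_6/d_5) / ln(d_5/d_4)
  = ln(2.9378×10⁻³/1.1378×10⁻²) / ln(1.1378×10⁻²/2.9785×10⁻²)
  = ln(0.2582) / ln(0.382004)
  = -1.354021 / -0.962324 ≈ 1.407032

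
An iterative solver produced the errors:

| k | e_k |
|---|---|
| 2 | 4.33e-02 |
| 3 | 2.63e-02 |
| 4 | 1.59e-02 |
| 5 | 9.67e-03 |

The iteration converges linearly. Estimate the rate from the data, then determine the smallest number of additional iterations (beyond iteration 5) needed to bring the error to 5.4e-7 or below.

20

Rate ρ ≈ e_5/e_4 = 9.67e-03/1.59e-02 = 0.6082.
After j more steps, e_{5+j} ≈ 9.67e-03·ρ^j; need ρ^j ≤ 5.4e-7/9.67e-03 = 5.58428e-05.
j ≥ ln(5.58428e-05)/ln(0.6082) = -9.7930/-0.49725 = 19.694.
So 20 more iterations are needed.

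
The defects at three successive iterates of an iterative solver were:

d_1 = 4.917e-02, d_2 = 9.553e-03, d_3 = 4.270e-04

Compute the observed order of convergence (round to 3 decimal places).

1.897

p ≈ ln(d_3/d_2) / ln(d_2/d_1)
  = ln(4.270e-04/9.553e-03) / ln(9.553e-03/4.917e-02)
  = ln(0.044698) / ln(0.194285)
  = -3.107827 / -1.638429 ≈ 1.896833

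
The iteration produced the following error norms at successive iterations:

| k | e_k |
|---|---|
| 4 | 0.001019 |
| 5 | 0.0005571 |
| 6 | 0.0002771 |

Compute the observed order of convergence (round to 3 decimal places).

1.157

p ≈ ln(e_6/e_5) / ln(e_5/e_4)
  = ln(0.0002771/0.0005571) / ln(0.0005571/0.001019)
  = ln(0.497397) / ln(0.546712)
  = -0.698367 / -0.603833 ≈ 1.156557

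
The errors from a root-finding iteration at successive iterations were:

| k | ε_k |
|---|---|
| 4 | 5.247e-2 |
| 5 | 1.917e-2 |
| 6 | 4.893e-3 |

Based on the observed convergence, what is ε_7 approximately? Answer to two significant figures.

First estimate the order: p ≈ ln(ε_6/ε_5) / ln(ε_5/ε_4) = ln(4.893e-3/1.917e-2)/ln(1.917e-2/5.247e-2) = ln(0.255243)/ln(0.365352) ≈ 1.3562.
Then ε_7 ≈ ε_6·(ε_6/ε_5)^p = 4.893e-3·(0.255243)^1.3562 = 4.893e-3·0.156932 ≈ 0.0007679.

7.7e-4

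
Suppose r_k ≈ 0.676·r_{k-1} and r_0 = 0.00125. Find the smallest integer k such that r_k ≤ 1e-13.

After k steps, r_k ≈ 0.00125·0.676^k.
Need 0.676^k ≤ 1e-13/0.00125 = 8e-11.
k ≥ ln(8e-11)/ln(0.676) = -23.2490/-0.39156 = 59.375.
Smallest integer k = 60.

60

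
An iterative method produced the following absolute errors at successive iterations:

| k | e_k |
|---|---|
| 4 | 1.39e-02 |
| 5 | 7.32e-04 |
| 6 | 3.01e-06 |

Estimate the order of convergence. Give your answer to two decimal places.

1.87

p ≈ ln(e_6/e_5) / ln(e_5/e_4)
  = ln(3.01e-06/7.32e-04) / ln(7.32e-04/1.39e-02)
  = ln(0.00411202) / ln(0.0526619)
  = -5.49384 / -2.94386 ≈ 1.86620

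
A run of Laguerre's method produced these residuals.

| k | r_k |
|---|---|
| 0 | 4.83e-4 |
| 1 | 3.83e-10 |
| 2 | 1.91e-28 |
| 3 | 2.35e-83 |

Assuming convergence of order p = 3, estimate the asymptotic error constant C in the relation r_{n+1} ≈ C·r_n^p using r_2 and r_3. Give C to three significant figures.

C ≈ r_3 / r_2^3
  = 2.35e-83 / (1.91e-28)^3
  = 2.35e-83 / 6.96787e-84 ≈ 3.3726

3.37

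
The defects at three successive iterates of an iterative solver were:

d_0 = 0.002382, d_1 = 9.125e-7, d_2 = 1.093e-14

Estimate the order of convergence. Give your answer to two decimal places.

p ≈ ln(d_2/d_1) / ln(d_1/d_0)
  = ln(1.093e-14/9.125e-7) / ln(9.125e-7/0.002382)
  = ln(1.19781e-08) / ln(0.000383081)
  = -18.24019 / -7.86726 ≈ 2.31849

2.32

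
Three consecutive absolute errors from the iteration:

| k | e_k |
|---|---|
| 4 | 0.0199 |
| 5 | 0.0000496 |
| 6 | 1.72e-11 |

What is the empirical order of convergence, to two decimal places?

p ≈ ln(e_6/e_5) / ln(e_5/e_4)
  = ln(1.72e-11/0.0000496) / ln(0.0000496/0.0199)
  = ln(3.46774e-07) / ln(0.00249246)
  = -14.87459 / -5.99449 ≈ 2.48138

2.48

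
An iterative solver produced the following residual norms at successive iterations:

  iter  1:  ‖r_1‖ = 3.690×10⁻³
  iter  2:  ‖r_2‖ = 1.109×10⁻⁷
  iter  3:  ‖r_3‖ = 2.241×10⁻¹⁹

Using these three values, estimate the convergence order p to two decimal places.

p ≈ ln(‖r_3‖/‖r_2‖) / ln(‖r_2‖/‖r_1‖)
  = ln(2.241×10⁻¹⁹/1.109×10⁻⁷) / ln(1.109×10⁻⁷/3.690×10⁻³)
  = ln(2.02074e-12) / ln(3.00542e-05)
  = -26.92756 / -10.41251 ≈ 2.58608

2.59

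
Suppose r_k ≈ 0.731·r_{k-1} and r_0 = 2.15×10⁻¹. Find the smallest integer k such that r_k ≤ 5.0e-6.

35

After k steps, r_k ≈ 2.15×10⁻¹·0.731^k.
Need 0.731^k ≤ 5.0e-6/2.15×10⁻¹ = 2.32558e-05.
k ≥ ln(2.32558e-05)/ln(0.731) = -10.6690/-0.31334 = 34.049.
Smallest integer k = 35.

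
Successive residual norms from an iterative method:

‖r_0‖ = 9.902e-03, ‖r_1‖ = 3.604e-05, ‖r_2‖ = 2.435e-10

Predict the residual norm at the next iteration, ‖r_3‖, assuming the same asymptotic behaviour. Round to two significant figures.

2.7e-21

First estimate the order: p ≈ ln(‖r_2‖/‖r_1‖) / ln(‖r_1‖/‖r_0‖) = ln(2.435e-10/3.604e-05)/ln(3.604e-05/9.902e-03) = ln(6.75638e-06)/ln(0.00363967) ≈ 2.1199.
Then ‖r_3‖ ≈ ‖r_2‖·(‖r_2‖/‖r_1‖)^p = 2.435e-10·(6.75638e-06)^2.1199 = 2.435e-10·1.09524e-11 ≈ 2.667e-21.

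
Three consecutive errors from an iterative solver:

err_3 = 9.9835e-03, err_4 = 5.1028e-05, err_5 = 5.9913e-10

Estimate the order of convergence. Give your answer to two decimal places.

p ≈ ln(err_5/err_4) / ln(err_4/err_3)
  = ln(5.9913e-10/5.1028e-05) / ln(5.1028e-05/9.9835e-03)
  = ln(1.17412e-05) / ln(0.00511123)
  = -11.35241 / -5.27632 ≈ 2.15158

2.15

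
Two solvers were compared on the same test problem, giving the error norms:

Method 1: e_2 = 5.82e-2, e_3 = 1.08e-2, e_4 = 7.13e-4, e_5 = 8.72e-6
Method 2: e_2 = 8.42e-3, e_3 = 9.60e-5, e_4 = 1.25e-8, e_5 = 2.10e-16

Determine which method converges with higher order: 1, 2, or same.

2

Method 1: p ≈ ln(8.72e-6/7.13e-4)/ln(7.13e-4/1.08e-2) ≈ 1.62.
Method 2: p ≈ ln(2.10e-16/1.25e-8)/ln(1.25e-8/9.60e-5) ≈ 2.00.
Method 2 has the higher order (≈2.0 vs ≈1.6).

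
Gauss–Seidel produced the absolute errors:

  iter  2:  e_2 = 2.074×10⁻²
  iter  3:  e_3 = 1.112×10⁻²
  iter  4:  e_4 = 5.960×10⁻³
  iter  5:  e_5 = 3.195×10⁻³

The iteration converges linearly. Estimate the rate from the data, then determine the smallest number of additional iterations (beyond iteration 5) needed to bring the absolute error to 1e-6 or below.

Rate ρ ≈ e_5/e_4 = 3.195×10⁻³/5.960×10⁻³ = 0.5361.
After j more steps, e_{5+j} ≈ 3.195×10⁻³·ρ^j; need ρ^j ≤ 1e-6/3.195×10⁻³ = 0.000312989.
j ≥ ln(0.000312989)/ln(0.5361) = -8.0693/-0.62343 = 12.943.
So 13 more iterations are needed.

13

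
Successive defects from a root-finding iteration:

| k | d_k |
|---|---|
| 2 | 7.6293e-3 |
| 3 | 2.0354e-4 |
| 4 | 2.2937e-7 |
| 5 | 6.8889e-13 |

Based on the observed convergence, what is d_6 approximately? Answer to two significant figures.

First estimate the order: p ≈ ln(d_5/d_4) / ln(d_4/d_3) = ln(6.8889e-13/2.2937e-7)/ln(2.2937e-7/2.0354e-4) = ln(3.0034e-06)/ln(0.0011269) ≈ 1.8732.
Then d_6 ≈ d_5·(d_5/d_4)^p = 6.8889e-13·(3.0034e-06)^1.8732 = 6.8889e-13·4.5234e-11 ≈ 3.116e-23.

3.1e-23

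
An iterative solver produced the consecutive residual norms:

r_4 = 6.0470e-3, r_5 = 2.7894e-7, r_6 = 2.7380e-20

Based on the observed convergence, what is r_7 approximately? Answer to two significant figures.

First estimate the order: p ≈ ln(r_6/r_5) / ln(r_5/r_4) = ln(2.7380e-20/2.7894e-7)/ln(2.7894e-7/6.0470e-3) = ln(9.81573e-14)/ln(4.61287e-05) ≈ 3.0000.
Then r_7 ≈ r_6·(r_6/r_5)^p = 2.7380e-20·(9.81573e-14)^3.0000 = 2.7380e-20·9.45731e-40 ≈ 2.589e-59.

2.6e-59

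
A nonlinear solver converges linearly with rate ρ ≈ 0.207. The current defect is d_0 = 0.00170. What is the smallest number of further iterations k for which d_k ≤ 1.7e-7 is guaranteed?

After k steps, d_k ≈ 0.00170·0.207^k.
Need 0.207^k ≤ 1.7e-7/0.00170 = 0.0001.
k ≥ ln(0.0001)/ln(0.207) = -9.2103/-1.57504 = 5.848.
Smallest integer k = 6.

6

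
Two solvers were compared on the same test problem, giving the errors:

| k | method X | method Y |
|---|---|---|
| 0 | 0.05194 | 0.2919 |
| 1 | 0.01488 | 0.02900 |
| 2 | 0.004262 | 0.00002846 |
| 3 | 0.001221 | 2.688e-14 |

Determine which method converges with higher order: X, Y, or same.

Y

Method X: p ≈ ln(0.001221/0.004262)/ln(0.004262/0.01488) ≈ 1.00.
Method Y: p ≈ ln(2.688e-14/0.00002846)/ln(0.00002846/0.02900) ≈ 3.00.
Method Y has the higher order (≈3.0 vs ≈1.0).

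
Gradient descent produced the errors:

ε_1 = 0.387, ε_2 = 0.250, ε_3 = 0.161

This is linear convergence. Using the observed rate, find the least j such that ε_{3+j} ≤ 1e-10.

Rate ρ ≈ ε_3/ε_2 = 0.161/0.250 = 0.6440.
After j more steps, ε_{3+j} ≈ 0.161·ρ^j; need ρ^j ≤ 1e-10/0.161 = 6.21118e-10.
j ≥ ln(6.21118e-10)/ln(0.6440) = -21.1995/-0.44006 = 48.174.
So 49 more iterations are needed.

49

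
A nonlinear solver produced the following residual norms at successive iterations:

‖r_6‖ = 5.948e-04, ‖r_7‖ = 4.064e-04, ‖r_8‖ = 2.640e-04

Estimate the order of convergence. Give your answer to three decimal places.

1.133

p ≈ ln(‖r_8‖/‖r_7‖) / ln(‖r_7‖/‖r_6‖)
  = ln(2.640e-04/4.064e-04) / ln(4.064e-04/5.948e-04)
  = ln(0.649606) / ln(0.683255)
  = -0.431389 / -0.380887 ≈ 1.132591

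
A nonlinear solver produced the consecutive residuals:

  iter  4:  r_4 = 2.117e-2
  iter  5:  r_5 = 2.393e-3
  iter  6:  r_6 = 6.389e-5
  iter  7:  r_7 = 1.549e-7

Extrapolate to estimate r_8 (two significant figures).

First estimate the order: p ≈ ln(r_7/r_6) / ln(r_6/r_5) = ln(1.549e-7/6.389e-5)/ln(6.389e-5/2.393e-3) = ln(0.00242448)/ln(0.0266987) ≈ 1.6621.
Then r_8 ≈ r_7·(r_7/r_6)^p = 1.549e-7·(0.00242448)^1.6621 = 1.549e-7·4.49754e-05 ≈ 6.967e-12.

7.0e-12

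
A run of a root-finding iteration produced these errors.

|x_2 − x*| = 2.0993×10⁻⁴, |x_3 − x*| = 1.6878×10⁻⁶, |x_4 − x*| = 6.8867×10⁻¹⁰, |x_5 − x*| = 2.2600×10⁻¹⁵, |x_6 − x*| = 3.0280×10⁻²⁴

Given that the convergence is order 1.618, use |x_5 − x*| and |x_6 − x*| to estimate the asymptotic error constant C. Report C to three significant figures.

C ≈ |x_6 − x*| / |x_5 − x*|^1.618
  = 3.0280×10⁻²⁴ / (2.2600×10⁻¹⁵)^1.618
  = 3.0280×10⁻²⁴ / 2.00885e-24 ≈ 1.5073

1.51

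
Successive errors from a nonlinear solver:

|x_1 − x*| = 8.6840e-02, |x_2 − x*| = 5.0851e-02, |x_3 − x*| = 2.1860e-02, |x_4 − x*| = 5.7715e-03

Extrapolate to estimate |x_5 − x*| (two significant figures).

First estimate the order: p ≈ ln(|x_4 − x*|/|x_3 − x*|) / ln(|x_3 − x*|/|x_2 − x*|) = ln(5.7715e-03/2.1860e-02)/ln(2.1860e-02/5.0851e-02) = ln(0.264021)/ln(0.429883) ≈ 1.5774.
Then |x_5 − x*| ≈ |x_4 − x*|·(|x_4 − x*|/|x_3 − x*|)^p = 5.7715e-03·(0.264021)^1.5774 = 5.7715e-03·0.122375 ≈ 0.0007063.

7.1e-4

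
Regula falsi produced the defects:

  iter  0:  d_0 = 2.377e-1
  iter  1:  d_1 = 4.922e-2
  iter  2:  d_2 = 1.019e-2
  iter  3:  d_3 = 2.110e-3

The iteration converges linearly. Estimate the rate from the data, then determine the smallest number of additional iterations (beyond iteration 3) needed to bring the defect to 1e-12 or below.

Rate ρ ≈ d_3/d_2 = 2.110e-3/1.019e-2 = 0.2071.
After j more steps, d_{3+j} ≈ 2.110e-3·ρ^j; need ρ^j ≤ 1e-12/2.110e-3 = 4.73934e-10.
j ≥ ln(4.73934e-10)/ln(0.2071) = -21.4700/-1.57455 = 13.636.
So 14 more iterations are needed.

14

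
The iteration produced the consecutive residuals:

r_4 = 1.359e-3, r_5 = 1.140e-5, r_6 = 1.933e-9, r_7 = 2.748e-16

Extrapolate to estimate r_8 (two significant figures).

First estimate the order: p ≈ ln(r_7/r_6) / ln(r_6/r_5) = ln(2.748e-16/1.933e-9)/ln(1.933e-9/1.140e-5) = ln(1.42162e-07)/ln(0.000169561) ≈ 1.8159.
Then r_8 ≈ r_7·(r_7/r_6)^p = 2.748e-16·(1.42162e-07)^1.8159 = 2.748e-16·3.68247e-13 ≈ 1.012e-28.

1.0e-28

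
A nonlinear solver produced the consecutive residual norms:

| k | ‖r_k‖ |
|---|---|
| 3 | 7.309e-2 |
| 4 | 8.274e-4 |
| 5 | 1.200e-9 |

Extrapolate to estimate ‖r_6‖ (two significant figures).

First estimate the order: p ≈ ln(‖r_5‖/‖r_4‖) / ln(‖r_4‖/‖r_3‖) = ln(1.200e-9/8.274e-4)/ln(8.274e-4/7.309e-2) = ln(1.45033e-06)/ln(0.0113203) ≈ 3.0001.
Then ‖r_6‖ ≈ ‖r_5‖·(‖r_5‖/‖r_4‖)^p = 1.200e-9·(1.45033e-06)^3.0001 = 1.200e-9·3.04661e-18 ≈ 3.656e-27.

3.7e-27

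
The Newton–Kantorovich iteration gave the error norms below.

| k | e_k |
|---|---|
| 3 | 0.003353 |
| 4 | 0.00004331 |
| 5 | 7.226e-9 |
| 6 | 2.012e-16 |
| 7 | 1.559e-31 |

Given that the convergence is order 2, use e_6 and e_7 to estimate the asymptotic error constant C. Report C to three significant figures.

3.85

C ≈ e_7 / e_6^2
  = 1.559e-31 / (2.012e-16)^2
  = 1.559e-31 / 4.04814e-32 ≈ 3.8511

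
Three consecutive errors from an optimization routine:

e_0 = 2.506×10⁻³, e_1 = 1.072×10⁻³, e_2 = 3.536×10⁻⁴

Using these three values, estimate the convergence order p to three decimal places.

p ≈ ln(e_2/e_1) / ln(e_1/e_0)
  = ln(3.536×10⁻⁴/1.072×10⁻³) / ln(1.072×10⁻³/2.506×10⁻³)
  = ln(0.329851) / ln(0.427773)
  = -1.109114 / -0.849163 ≈ 1.306126

1.306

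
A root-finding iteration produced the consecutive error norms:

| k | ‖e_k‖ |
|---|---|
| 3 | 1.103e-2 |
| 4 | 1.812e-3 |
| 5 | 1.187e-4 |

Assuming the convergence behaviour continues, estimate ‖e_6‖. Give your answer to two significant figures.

1.9e-6

First estimate the order: p ≈ ln(‖e_5‖/‖e_4‖) / ln(‖e_4‖/‖e_3‖) = ln(1.187e-4/1.812e-3)/ln(1.812e-3/1.103e-2) = ln(0.0655077)/ln(0.164279) ≈ 1.5090.
Then ‖e_6‖ ≈ ‖e_5‖·(‖e_5‖/‖e_4‖)^p = 1.187e-4·(0.0655077)^1.5090 = 1.187e-4·0.0163601 ≈ 1.942e-06.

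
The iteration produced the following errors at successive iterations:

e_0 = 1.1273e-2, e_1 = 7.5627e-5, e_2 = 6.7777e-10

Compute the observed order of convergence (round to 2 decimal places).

p ≈ ln(e_2/e_1) / ln(e_1/e_0)
  = ln(6.7777e-10/7.5627e-5) / ln(7.5627e-5/1.1273e-2)
  = ln(8.96201e-06) / ln(0.00670868)
  = -11.62252 / -5.00435 ≈ 2.32248

2.32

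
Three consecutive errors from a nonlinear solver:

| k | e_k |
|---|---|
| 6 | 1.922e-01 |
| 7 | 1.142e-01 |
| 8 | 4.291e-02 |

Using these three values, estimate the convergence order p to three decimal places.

1.880

p ≈ ln(e_8/e_7) / ln(e_7/e_6)
  = ln(4.291e-02/1.142e-01) / ln(1.142e-01/1.922e-01)
  = ln(0.375744) / ln(0.594173)
  = -0.978847 / -0.520585 ≈ 1.880283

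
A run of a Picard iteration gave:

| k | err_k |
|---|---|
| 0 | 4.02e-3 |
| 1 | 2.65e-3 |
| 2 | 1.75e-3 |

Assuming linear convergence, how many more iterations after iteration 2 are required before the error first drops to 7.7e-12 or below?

47

Rate ρ ≈ err_2/err_1 = 1.75e-3/2.65e-3 = 0.6604.
After j more steps, err_{2+j} ≈ 1.75e-3·ρ^j; need ρ^j ≤ 7.7e-12/1.75e-3 = 4.4e-09.
j ≥ ln(4.4e-09)/ln(0.6604) = -19.2417/-0.41491 = 46.376.
So 47 more iterations are needed.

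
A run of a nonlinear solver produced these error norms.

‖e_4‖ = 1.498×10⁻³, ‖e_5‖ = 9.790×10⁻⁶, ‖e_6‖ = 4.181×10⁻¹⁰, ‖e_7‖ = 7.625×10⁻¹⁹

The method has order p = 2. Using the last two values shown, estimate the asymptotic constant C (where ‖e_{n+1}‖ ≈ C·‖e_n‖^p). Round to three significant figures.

4.36

C ≈ ‖e_7‖ / ‖e_6‖^2
  = 7.625×10⁻¹⁹ / (4.181×10⁻¹⁰)^2
  = 7.625×10⁻¹⁹ / 1.74808e-19 ≈ 4.3619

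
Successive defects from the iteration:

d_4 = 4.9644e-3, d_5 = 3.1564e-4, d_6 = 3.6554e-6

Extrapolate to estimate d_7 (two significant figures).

2.7e-9

First estimate the order: p ≈ ln(d_6/d_5) / ln(d_5/d_4) = ln(3.6554e-6/3.1564e-4)/ln(3.1564e-4/4.9644e-3) = ln(0.0115809)/ln(0.0635807) ≈ 1.6180.
Then d_7 ≈ d_6·(d_6/d_5)^p = 3.6554e-6·(0.0115809)^1.6180 = 3.6554e-6·0.000736436 ≈ 2.692e-09.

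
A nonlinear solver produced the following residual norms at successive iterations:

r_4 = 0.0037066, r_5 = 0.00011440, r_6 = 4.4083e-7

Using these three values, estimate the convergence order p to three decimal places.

p ≈ ln(r_6/r_5) / ln(r_5/r_4)
  = ln(4.4083e-7/0.00011440) / ln(0.00011440/0.0037066)
  = ln(0.00385341) / ln(0.0308639)
  = -5.558797 / -3.478168 ≈ 1.598197

1.598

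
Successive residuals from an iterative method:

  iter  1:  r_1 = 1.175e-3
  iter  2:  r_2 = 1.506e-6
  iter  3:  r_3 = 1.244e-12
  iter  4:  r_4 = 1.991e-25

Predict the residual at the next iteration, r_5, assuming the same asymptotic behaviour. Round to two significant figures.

2.4e-52

First estimate the order: p ≈ ln(r_4/r_3) / ln(r_3/r_2) = ln(1.991e-25/1.244e-12)/ln(1.244e-12/1.506e-6) = ln(1.60048e-13)/ln(8.26029e-07) ≈ 2.1035.
Then r_5 ≈ r_4·(r_4/r_3)^p = 1.991e-25·(1.60048e-13)^2.1035 = 1.991e-25·1.21378e-27 ≈ 2.417e-52.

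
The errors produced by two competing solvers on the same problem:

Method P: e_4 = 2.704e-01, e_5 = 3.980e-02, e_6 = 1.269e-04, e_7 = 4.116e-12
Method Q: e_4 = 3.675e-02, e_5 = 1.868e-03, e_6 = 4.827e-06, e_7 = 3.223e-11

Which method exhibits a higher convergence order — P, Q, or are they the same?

P

Method P: p ≈ ln(4.116e-12/1.269e-04)/ln(1.269e-04/3.980e-02) ≈ 3.00.
Method Q: p ≈ ln(3.223e-11/4.827e-06)/ln(4.827e-06/1.868e-03) ≈ 2.00.
Method P has the higher order (≈3.0 vs ≈2.0).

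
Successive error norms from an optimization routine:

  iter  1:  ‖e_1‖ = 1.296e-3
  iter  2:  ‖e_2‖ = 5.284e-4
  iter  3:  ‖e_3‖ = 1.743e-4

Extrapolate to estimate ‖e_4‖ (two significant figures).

4.4e-5

First estimate the order: p ≈ ln(‖e_3‖/‖e_2‖) / ln(‖e_2‖/‖e_1‖) = ln(1.743e-4/5.284e-4)/ln(5.284e-4/1.296e-3) = ln(0.329864)/ln(0.407716) ≈ 1.2362.
Then ‖e_4‖ ≈ ‖e_3‖·(‖e_3‖/‖e_2‖)^p = 1.743e-4·(0.329864)^1.2362 = 1.743e-4·0.253843 ≈ 4.424e-05.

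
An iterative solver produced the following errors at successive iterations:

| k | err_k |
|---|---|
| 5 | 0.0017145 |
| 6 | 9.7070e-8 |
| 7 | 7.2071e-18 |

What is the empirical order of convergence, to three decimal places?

2.385

p ≈ ln(err_7/err_6) / ln(err_6/err_5)
  = ln(7.2071e-18/9.7070e-8) / ln(9.7070e-8/0.0017145)
  = ln(7.42464e-11) / ln(5.66171e-05)
  = -23.323632 / -9.779199 ≈ 2.385025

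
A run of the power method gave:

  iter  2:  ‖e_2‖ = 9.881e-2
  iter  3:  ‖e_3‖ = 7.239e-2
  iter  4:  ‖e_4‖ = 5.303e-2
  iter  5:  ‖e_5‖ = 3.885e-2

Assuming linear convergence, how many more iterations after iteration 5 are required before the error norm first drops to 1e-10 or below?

Rate ρ ≈ ‖e_5‖/‖e_4‖ = 3.885e-2/5.303e-2 = 0.7326.
After j more steps, ‖e_{5+j}‖ ≈ 3.885e-2·ρ^j; need ρ^j ≤ 1e-10/3.885e-2 = 2.574e-09.
j ≥ ln(2.574e-09)/ln(0.7326) = -19.7778/-0.31116 = 63.562.
So 64 more iterations are needed.

64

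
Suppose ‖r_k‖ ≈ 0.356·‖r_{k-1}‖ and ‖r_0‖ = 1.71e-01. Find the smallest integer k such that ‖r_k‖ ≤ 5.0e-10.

20

After k steps, ‖r_k‖ ≈ 1.71e-01·0.356^k.
Need 0.356^k ≤ 5.0e-10/1.71e-01 = 2.92398e-09.
k ≥ ln(2.92398e-09)/ln(0.356) = -19.6503/-1.03282 = 19.026.
Smallest integer k = 20.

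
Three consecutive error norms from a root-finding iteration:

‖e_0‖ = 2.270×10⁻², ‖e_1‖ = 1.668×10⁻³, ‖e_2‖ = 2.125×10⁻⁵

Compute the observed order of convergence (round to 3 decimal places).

p ≈ ln(‖e_2‖/‖e_1‖) / ln(‖e_1‖/‖e_0‖)
  = ln(2.125×10⁻⁵/1.668×10⁻³) / ln(1.668×10⁻³/2.270×10⁻²)
  = ln(0.0127398) / ln(0.0734802)
  = -4.363024 / -2.610739 ≈ 1.671184

1.671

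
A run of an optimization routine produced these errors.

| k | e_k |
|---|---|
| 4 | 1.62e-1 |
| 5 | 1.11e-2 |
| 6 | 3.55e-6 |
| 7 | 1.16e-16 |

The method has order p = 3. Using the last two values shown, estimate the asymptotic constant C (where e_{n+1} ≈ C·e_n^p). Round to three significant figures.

2.59

C ≈ e_7 / e_6^3
  = 1.16e-16 / (3.55e-6)^3
  = 1.16e-16 / 4.47389e-17 ≈ 2.5928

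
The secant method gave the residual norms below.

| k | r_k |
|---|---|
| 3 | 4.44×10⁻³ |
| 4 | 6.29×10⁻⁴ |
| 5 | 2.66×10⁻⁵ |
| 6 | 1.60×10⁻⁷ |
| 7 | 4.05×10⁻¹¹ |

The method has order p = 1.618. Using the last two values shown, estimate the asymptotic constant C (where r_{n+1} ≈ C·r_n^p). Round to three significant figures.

4.01

C ≈ r_7 / r_6^1.618
  = 4.05×10⁻¹¹ / (1.60×10⁻⁷)^1.618
  = 4.05×10⁻¹¹ / 1.00987e-11 ≈ 4.0104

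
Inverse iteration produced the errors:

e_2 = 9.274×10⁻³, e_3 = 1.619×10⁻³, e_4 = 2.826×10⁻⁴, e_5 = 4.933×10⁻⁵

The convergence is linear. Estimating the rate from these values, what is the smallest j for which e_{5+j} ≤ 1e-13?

Rate ρ ≈ e_5/e_4 = 4.933×10⁻⁵/2.826×10⁻⁴ = 0.1746.
After j more steps, e_{5+j} ≈ 4.933×10⁻⁵·ρ^j; need ρ^j ≤ 1e-13/4.933×10⁻⁵ = 2.02716e-09.
j ≥ ln(2.02716e-09)/ln(0.1746) = -20.0166/-1.74526 = 11.469.
So 12 more iterations are needed.

12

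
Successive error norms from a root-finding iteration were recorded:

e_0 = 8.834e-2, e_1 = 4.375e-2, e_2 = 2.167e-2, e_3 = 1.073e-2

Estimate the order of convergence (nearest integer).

Consecutive ratios: e_3/e_2 = 1.073e-2/2.167e-2 = 0.495155, e_2/e_1 = 2.167e-2/4.375e-2 = 0.495314.
p ≈ ln(0.495155)/ln(0.495314) = -0.7029/-0.7026 ≈ 1.00.
So the convergence is linear (order 1).

1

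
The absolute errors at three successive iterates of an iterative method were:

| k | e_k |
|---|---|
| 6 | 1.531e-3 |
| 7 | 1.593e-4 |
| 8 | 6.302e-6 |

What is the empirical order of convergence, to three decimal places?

1.427

p ≈ ln(e_8/e_7) / ln(e_7/e_6)
  = ln(6.302e-6/1.593e-4) / ln(1.593e-4/1.531e-3)
  = ln(0.0395606) / ln(0.10405)
  = -3.229922 / -2.262884 ≈ 1.427348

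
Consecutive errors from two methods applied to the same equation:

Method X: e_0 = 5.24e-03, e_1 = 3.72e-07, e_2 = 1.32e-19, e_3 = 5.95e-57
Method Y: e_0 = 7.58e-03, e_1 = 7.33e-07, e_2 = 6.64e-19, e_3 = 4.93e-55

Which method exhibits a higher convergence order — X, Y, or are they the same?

same

Method X: p ≈ ln(5.95e-57/1.32e-19)/ln(1.32e-19/3.72e-07) ≈ 3.00.
Method Y: p ≈ ln(4.93e-55/6.64e-19)/ln(6.64e-19/7.33e-07) ≈ 3.00.
Both orders ≈ 3.0 — effectively the same.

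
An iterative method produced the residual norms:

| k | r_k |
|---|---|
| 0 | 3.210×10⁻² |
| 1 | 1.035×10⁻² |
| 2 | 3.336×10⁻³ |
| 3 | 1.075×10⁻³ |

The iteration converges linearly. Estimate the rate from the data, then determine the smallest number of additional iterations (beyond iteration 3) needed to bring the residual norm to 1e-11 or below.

17

Rate ρ ≈ r_3/r_2 = 1.075×10⁻³/3.336×10⁻³ = 0.3222.
After j more steps, r_{3+j} ≈ 1.075×10⁻³·ρ^j; need ρ^j ≤ 1e-11/1.075×10⁻³ = 9.30233e-09.
j ≥ ln(9.30233e-09)/ln(0.3222) = -18.4930/-1.13258 = 16.328.
So 17 more iterations are needed.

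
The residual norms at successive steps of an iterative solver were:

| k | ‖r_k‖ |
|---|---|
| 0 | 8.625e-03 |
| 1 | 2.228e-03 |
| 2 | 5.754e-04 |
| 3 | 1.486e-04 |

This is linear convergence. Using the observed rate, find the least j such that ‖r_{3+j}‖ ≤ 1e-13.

Rate ρ ≈ ‖r_3‖/‖r_2‖ = 1.486e-04/5.754e-04 = 0.2583.
After j more steps, ‖r_{3+j}‖ ≈ 1.486e-04·ρ^j; need ρ^j ≤ 1e-13/1.486e-04 = 6.72948e-10.
j ≥ ln(6.72948e-10)/ln(0.2583) = -21.1194/-1.35363 = 15.602.
So 16 more iterations are needed.

16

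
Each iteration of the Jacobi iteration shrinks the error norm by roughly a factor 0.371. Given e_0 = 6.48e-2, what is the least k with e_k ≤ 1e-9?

After k steps, e_k ≈ 6.48e-2·0.371^k.
Need 0.371^k ≤ 1e-9/6.48e-2 = 1.54321e-08.
k ≥ ln(1.54321e-08)/ln(0.371) = -17.9868/-0.99155 = 18.140.
Smallest integer k = 19.

19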